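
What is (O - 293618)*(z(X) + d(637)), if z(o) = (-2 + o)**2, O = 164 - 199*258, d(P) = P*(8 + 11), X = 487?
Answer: -85277705088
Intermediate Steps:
d(P) = 19*P (d(P) = P*19 = 19*P)
O = -51178 (O = 164 - 51342 = -51178)
(O - 293618)*(z(X) + d(637)) = (-51178 - 293618)*((-2 + 487)**2 + 19*637) = -344796*(485**2 + 12103) = -344796*(235225 + 12103) = -344796*247328 = -85277705088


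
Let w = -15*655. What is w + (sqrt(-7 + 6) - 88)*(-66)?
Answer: -4017 - 66*I ≈ -4017.0 - 66.0*I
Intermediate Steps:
w = -9825
w + (sqrt(-7 + 6) - 88)*(-66) = -9825 + (sqrt(-7 + 6) - 88)*(-66) = -9825 + (sqrt(-1) - 88)*(-66) = -9825 + (I - 88)*(-66) = -9825 + (-88 + I)*(-66) = -9825 + (5808 - 66*I) = -4017 - 66*I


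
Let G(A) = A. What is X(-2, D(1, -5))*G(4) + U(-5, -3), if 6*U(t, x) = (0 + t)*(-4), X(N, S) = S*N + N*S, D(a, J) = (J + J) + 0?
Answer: 490/3 ≈ 163.33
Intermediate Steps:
D(a, J) = 2*J (D(a, J) = 2*J + 0 = 2*J)
X(N, S) = 2*N*S (X(N, S) = N*S + N*S = 2*N*S)
U(t, x) = -2*t/3 (U(t, x) = ((0 + t)*(-4))/6 = (t*(-4))/6 = (-4*t)/6 = -2*t/3)
X(-2, D(1, -5))*G(4) + U(-5, -3) = (2*(-2)*(2*(-5)))*4 - ⅔*(-5) = (2*(-2)*(-10))*4 + 10/3 = 40*4 + 10/3 = 160 + 10/3 = 490/3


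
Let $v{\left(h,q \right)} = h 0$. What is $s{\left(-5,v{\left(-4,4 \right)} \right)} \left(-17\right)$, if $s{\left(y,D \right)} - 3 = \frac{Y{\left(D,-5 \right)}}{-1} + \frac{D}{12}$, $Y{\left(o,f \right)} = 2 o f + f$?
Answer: $-136$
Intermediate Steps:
$Y{\left(o,f \right)} = f + 2 f o$ ($Y{\left(o,f \right)} = 2 f o + f = f + 2 f o$)
$v{\left(h,q \right)} = 0$
$s{\left(y,D \right)} = 8 + \frac{121 D}{12}$ ($s{\left(y,D \right)} = 3 + \left(\frac{\left(-5\right) \left(1 + 2 D\right)}{-1} + \frac{D}{12}\right) = 3 + \left(\left(-5 - 10 D\right) \left(-1\right) + D \frac{1}{12}\right) = 3 + \left(\left(5 + 10 D\right) + \frac{D}{12}\right) = 3 + \left(5 + \frac{121 D}{12}\right) = 8 + \frac{121 D}{12}$)
$s{\left(-5,v{\left(-4,4 \right)} \right)} \left(-17\right) = \left(8 + \frac{121}{12} \cdot 0\right) \left(-17\right) = \left(8 + 0\right) \left(-17\right) = 8 \left(-17\right) = -136$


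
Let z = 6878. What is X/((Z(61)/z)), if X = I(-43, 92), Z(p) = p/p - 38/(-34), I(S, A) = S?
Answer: -2513909/18 ≈ -1.3966e+5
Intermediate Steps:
Z(p) = 36/17 (Z(p) = 1 - 38*(-1/34) = 1 + 19/17 = 36/17)
X = -43
X/((Z(61)/z)) = -43/((36/17)/6878) = -43/((36/17)*(1/6878)) = -43/18/58463 = -43*58463/18 = -2513909/18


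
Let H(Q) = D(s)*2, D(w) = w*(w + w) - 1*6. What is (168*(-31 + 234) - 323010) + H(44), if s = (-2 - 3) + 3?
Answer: -288902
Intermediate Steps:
s = -2 (s = -5 + 3 = -2)
D(w) = -6 + 2*w² (D(w) = w*(2*w) - 6 = 2*w² - 6 = -6 + 2*w²)
H(Q) = 4 (H(Q) = (-6 + 2*(-2)²)*2 = (-6 + 2*4)*2 = (-6 + 8)*2 = 2*2 = 4)
(168*(-31 + 234) - 323010) + H(44) = (168*(-31 + 234) - 323010) + 4 = (168*203 - 323010) + 4 = (34104 - 323010) + 4 = -288906 + 4 = -288902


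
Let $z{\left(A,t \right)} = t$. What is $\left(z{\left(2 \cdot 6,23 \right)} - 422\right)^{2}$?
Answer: $159201$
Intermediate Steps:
$\left(z{\left(2 \cdot 6,23 \right)} - 422\right)^{2} = \left(23 - 422\right)^{2} = \left(-399\right)^{2} = 159201$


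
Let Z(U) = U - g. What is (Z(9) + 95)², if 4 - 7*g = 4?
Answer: 10816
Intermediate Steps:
g = 0 (g = 4/7 - ⅐*4 = 4/7 - 4/7 = 0)
Z(U) = U (Z(U) = U - 1*0 = U + 0 = U)
(Z(9) + 95)² = (9 + 95)² = 104² = 10816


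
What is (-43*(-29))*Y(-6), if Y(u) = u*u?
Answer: 44892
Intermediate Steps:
Y(u) = u²
(-43*(-29))*Y(-6) = -43*(-29)*(-6)² = 1247*36 = 44892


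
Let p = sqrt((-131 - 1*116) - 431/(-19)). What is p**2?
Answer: -4262/19 ≈ -224.32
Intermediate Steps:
p = I*sqrt(80978)/19 (p = sqrt((-131 - 116) - 431*(-1/19)) = sqrt(-247 + 431/19) = sqrt(-4262/19) = I*sqrt(80978)/19 ≈ 14.977*I)
p**2 = (I*sqrt(80978)/19)**2 = -4262/19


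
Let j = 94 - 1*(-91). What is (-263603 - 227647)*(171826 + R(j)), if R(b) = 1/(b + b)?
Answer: -3123152381625/37 ≈ -8.4410e+10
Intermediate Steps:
j = 185 (j = 94 + 91 = 185)
R(b) = 1/(2*b)
(-263603 - 227647)*(171826 + R(j)) = (-263603 - 227647)*(171826 + (½)/185) = -491250*(171826 + (½)*(1/185)) = -491250*(171826 + 1/370) = -491250*63575621/370 = -3123152381625/37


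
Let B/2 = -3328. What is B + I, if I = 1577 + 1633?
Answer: -3446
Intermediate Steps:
B = -6656 (B = 2*(-3328) = -6656)
I = 3210
B + I = -6656 + 3210 = -3446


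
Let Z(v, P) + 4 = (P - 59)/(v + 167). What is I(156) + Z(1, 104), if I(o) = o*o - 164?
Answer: 1353423/56 ≈ 24168.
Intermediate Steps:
I(o) = -164 + o² (I(o) = o² - 164 = -164 + o²)
Z(v, P) = -4 + (-59 + P)/(167 + v) (Z(v, P) = -4 + (P - 59)/(v + 167) = -4 + (-59 + P)/(167 + v))
I(156) + Z(1, 104) = (-164 + 156²) + (-727 + 104 - 4*1)/(167 + 1) = (-164 + 24336) + (-727 + 104 - 4)/168 = 24172 + (1/168)*(-627) = 24172 - 209/56 = 1353423/56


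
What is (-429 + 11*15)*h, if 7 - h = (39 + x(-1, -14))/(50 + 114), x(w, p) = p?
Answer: -74118/41 ≈ -1807.8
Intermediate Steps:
h = 1123/164 (h = 7 - (39 - 14)/(50 + 114) = 7 - 25/164 = 1123/164 ≈ 6.8476)
(-429 + 11*15)*h = (-429 + 11*15)*(1123/164) = (-429 + 165)*(1123/164) = -264*1123/164 = -74118/41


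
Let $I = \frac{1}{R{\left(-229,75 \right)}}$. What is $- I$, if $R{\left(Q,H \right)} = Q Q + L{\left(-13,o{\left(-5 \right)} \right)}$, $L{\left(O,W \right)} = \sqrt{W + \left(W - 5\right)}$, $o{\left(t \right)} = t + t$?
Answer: $- \frac{52441}{2750058506} + \frac{5 i}{2750058506} \approx -1.9069 \cdot 10^{-5} + 1.8181 \cdot 10^{-9} i$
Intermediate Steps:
$o{\left(t \right)} = 2 t$
$L{\left(O,W \right)} = \sqrt{-5 + 2 W}$ ($L{\left(O,W \right)} = \sqrt{W + \left(-5 + W\right)} = \sqrt{-5 + 2 W}$)
$R{\left(Q,H \right)} = Q^{2} + 5 i$ ($R{\left(Q,H \right)} = Q Q + \sqrt{-5 + 2 \cdot 2 \left(-5\right)} = Q^{2} + \sqrt{-5 + 2 \left(-10\right)} = Q^{2} + \sqrt{-5 - 20} = Q^{2} + \sqrt{-25} = Q^{2} + 5 i$)
$I = \frac{52441 - 5 i}{2750058506}$ ($I = \frac{1}{\left(-229\right)^{2} + 5 i} = \frac{1}{52441 + 5 i} = \frac{52441 - 5 i}{2750058506} \approx 1.9069 \cdot 10^{-5} - 1.8181 \cdot 10^{-9} i$)
$- I = - (\frac{52441}{2750058506} - \frac{5 i}{2750058506}) = - \frac{52441}{2750058506} + \frac{5 i}{2750058506}$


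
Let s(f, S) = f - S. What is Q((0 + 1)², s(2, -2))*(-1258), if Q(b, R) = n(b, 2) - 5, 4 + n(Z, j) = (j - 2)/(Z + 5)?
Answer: 11322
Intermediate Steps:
n(Z, j) = -4 + (-2 + j)/(5 + Z) (n(Z, j) = -4 + (j - 2)/(Z + 5) = -4 + (-2 + j)/(5 + Z))
Q(b, R) = -5 + (-20 - 4*b)/(5 + b) (Q(b, R) = (-22 + 2 - 4*b)/(5 + b) - 5 = (-20 - 4*b)/(5 + b) - 5 = -5 + (-20 - 4*b)/(5 + b))
Q((0 + 1)², s(2, -2))*(-1258) = -9*(-1258) = 11322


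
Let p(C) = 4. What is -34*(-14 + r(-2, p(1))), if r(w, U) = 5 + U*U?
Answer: -238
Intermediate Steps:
r(w, U) = 5 + U**2
-34*(-14 + r(-2, p(1))) = -34*(-14 + (5 + 4**2)) = -34*(-14 + (5 + 16)) = -34*(-14 + 21) = -34*7 = -238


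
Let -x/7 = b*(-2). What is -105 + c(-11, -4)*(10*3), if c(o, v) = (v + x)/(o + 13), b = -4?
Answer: -1005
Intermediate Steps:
x = -56 (x = -(-28)*(-2) = -7*8 = -56)
c(o, v) = (-56 + v)/(13 + o) (c(o, v) = (v - 56)/(o + 13) = (-56 + v)/(13 + o))
-105 + c(-11, -4)*(10*3) = -105 + ((-56 - 4)/(13 - 11))*(10*3) = -105 + (-60/2)*30 = -105 + ((1/2)*(-60))*30 = -105 - 30*30 = -105 - 900 = -1005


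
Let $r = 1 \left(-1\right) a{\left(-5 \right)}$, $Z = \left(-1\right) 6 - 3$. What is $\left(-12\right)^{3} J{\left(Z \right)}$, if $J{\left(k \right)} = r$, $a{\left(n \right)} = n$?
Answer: $-8640$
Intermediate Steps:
$Z = -9$ ($Z = -6 - 3 = -9$)
$r = 5$ ($r = 1 \left(-1\right) \left(-5\right) = \left(-1\right) \left(-5\right) = 5$)
$J{\left(k \right)} = 5$
$\left(-12\right)^{3} J{\left(Z \right)} = \left(-12\right)^{3} \cdot 5 = \left(-1728\right) 5 = -8640$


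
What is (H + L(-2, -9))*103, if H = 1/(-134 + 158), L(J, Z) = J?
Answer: -4841/24 ≈ -201.71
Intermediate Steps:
H = 1/24 ≈ 0.041667
(H + L(-2, -9))*103 = (1/24 - 2)*103 = -47/24*103 = -4841/24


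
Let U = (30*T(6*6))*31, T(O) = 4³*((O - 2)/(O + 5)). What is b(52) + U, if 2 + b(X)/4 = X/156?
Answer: 6070220/123 ≈ 49351.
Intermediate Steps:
b(X) = -8 + X/39 (b(X) = -8 + 4*(X/156) = -8 + X/39)
T(O) = 64*(-2 + O)/(5 + O) (T(O) = 64*((-2 + O)/(5 + O)) = 64*(-2 + O)/(5 + O))
U = 2023680/41 (U = (30*(64*(-2 + 6*6)/(5 + 6*6)))*31 = (30*(64*(-2 + 36)/(5 + 36)))*31 = (30*(64*34/41))*31 = (30*(64*(1/41)*34))*31 = (30*(2176/41))*31 = (65280/41)*31 = 2023680/41 ≈ 49358.)
b(52) + U = (-8 + (1/39)*52) + 2023680/41 = (-8 + 4/3) + 2023680/41 = -20/3 + 2023680/41 = 6070220/123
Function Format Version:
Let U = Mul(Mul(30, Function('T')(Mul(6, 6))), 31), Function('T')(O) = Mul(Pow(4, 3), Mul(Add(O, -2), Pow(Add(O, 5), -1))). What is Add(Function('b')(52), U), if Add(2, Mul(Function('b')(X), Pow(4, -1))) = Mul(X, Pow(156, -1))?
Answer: Rational(6070220, 123) ≈ 49351.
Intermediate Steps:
Function('b')(X) = Add(-8, Mul(Rational(1, 39), X)) (Function('b')(X) = Add(-8, Mul(4, Mul(X, Pow(156, -1)))) = Add(-8, Mul(4, Mul(X, Rational(1, 156)))) = Add(-8, Mul(4, Mul(Rational(1, 156), X))) = Add(-8, Mul(Rational(1, 39), X)))
Function('T')(O) = Mul(64, Pow(Add(5, O), -1), Add(-2, O)) (Function('T')(O) = Mul(64, Mul(Add(-2, O), Pow(Add(5, O), -1))) = Mul(64, Mul(Pow(Add(5, O), -1), Add(-2, O))) = Mul(64, Pow(Add(5, O), -1), Add(-2, O)))
U = Rational(2023680, 41) (U = Mul(Mul(30, Mul(64, Pow(Add(5, Mul(6, 6)), -1), Add(-2, Mul(6, 6)))), 31) = Mul(Mul(30, Mul(64, Pow(Add(5, 36), -1), Add(-2, 36))), 31) = Mul(Mul(30, Mul(64, Pow(41, -1), 34)), 31) = Mul(Mul(30, Mul(64, Rational(1, 41), 34)), 31) = Mul(Mul(30, Rational(2176, 41)), 31) = Mul(Rational(65280, 41), 31) = Rational(2023680, 41) ≈ 49358.)
Add(Function('b')(52), U) = Add(Add(-8, Mul(Rational(1, 39), 52)), Rational(2023680, 41)) = Add(Add(-8, Rational(4, 3)), Rational(2023680, 41)) = Add(Rational(-20, 3), Rational(2023680, 41)) = Rational(6070220, 123)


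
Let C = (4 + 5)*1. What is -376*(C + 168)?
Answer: -66552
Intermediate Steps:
C = 9 (C = 9*1 = 9)
-376*(C + 168) = -376*(9 + 168) = -376*177 = -66552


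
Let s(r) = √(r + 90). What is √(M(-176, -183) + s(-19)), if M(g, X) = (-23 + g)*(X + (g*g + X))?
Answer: √(-6091390 + √71) ≈ 2468.1*I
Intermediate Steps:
s(r) = √(90 + r)
M(g, X) = (-23 + g)*(g² + 2*X) (M(g, X) = (-23 + g)*(X + (g² + X)) = (-23 + g)*(X + (X + g²)) = (-23 + g)*(g² + 2*X))
√(M(-176, -183) + s(-19)) = √(((-176)³ - 46*(-183) - 23*(-176)² + 2*(-183)*(-176)) + √(90 - 19)) = √((-5451776 + 8418 - 23*30976 + 64416) + √71) = √((-5451776 + 8418 - 712448 + 64416) + √71) = √(-6091390 + √71)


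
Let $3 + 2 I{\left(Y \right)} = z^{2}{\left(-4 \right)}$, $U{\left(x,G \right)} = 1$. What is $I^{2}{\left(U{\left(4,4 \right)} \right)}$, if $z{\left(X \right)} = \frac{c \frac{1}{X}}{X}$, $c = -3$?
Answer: $\frac{576081}{262144} \approx 2.1976$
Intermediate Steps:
$z{\left(X \right)} = - \frac{3}{X^{2}}$ ($z{\left(X \right)} = \frac{\left(-3\right) \frac{1}{X}}{X} = - \frac{3}{X^{2}}$)
$I{\left(Y \right)} = - \frac{759}{512}$ ($I{\left(Y \right)} = - \frac{3}{2} + \frac{\left(- \frac{3}{16}\right)^{2}}{2} = - \frac{3}{2} + \frac{1}{2} \cdot \frac{9}{256} = - \frac{3}{2} + \frac{9}{512} = - \frac{759}{512}$)
$I^{2}{\left(U{\left(4,4 \right)} \right)} = \left(- \frac{759}{512}\right)^{2} = \frac{576081}{262144}$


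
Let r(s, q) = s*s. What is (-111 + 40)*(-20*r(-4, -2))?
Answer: 22720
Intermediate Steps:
r(s, q) = s²
(-111 + 40)*(-20*r(-4, -2)) = (-111 + 40)*(-20*(-4)²) = -(-1420)*16 = -71*(-320) = 22720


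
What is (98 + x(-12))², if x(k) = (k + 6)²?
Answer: 17956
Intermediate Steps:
x(k) = (6 + k)²
(98 + x(-12))² = (98 + (6 - 12)²)² = (98 + (-6)²)² = (98 + 36)² = 134² = 17956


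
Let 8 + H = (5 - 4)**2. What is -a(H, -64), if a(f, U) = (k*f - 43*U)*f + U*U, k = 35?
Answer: 13453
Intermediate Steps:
H = -7 (H = -8 + (5 - 4)**2 = -8 + 1**2 = -8 + 1 = -7)
a(f, U) = U**2 + f*(-43*U + 35*f) (a(f, U) = (35*f - 43*U)*f + U*U = (-43*U + 35*f)*f + U**2 = f*(-43*U + 35*f) + U**2 = U**2 + f*(-43*U + 35*f))
-a(H, -64) = -((-64)**2 + 35*(-7)**2 - 43*(-64)*(-7)) = -(4096 + 35*49 - 19264) = -(4096 + 1715 - 19264) = -1*(-13453) = 13453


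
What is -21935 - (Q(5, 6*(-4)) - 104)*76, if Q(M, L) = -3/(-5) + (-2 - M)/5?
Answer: -69851/5 ≈ -13970.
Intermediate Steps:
Q(M, L) = ⅕ - M/5 (Q(M, L) = -3*(-⅕) + (-2 - M)*(⅕) = ⅗ + (-⅖ - M/5) = ⅕ - M/5)
-21935 - (Q(5, 6*(-4)) - 104)*76 = -21935 - ((⅕ - ⅕*5) - 104)*76 = -21935 - ((⅕ - 1) - 104)*76 = -21935 - (-⅘ - 104)*76 = -21935 - (-524)*76/5 = -21935 - 1*(-39824/5) = -21935 + 39824/5 = -69851/5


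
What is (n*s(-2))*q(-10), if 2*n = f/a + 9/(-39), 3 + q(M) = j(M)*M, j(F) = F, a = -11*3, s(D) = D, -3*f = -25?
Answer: 60334/1287 ≈ 46.880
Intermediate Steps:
f = 25/3 (f = -⅓*(-25) = 25/3 ≈ 8.3333)
a = -33
q(M) = -3 + M² (q(M) = -3 + M*M = -3 + M²)
n = -311/1287 (n = ((25/3)/(-33) + 9/(-39))/2 = ((25/3)*(-1/33) + 9*(-1/39))/2 = (-25/99 - 3/13)/2 = (½)*(-622/1287) = -311/1287 ≈ -0.24165)
(n*s(-2))*q(-10) = (-311/1287*(-2))*(-3 + (-10)²) = 622*(-3 + 100)/1287 = (622/1287)*97 = 60334/1287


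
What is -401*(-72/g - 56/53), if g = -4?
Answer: -360098/53 ≈ -6794.3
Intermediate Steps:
-401*(-72/g - 56/53) = -401*(-72/(-4) - 56/53) = -401*(-72*(-¼) - 56*1/53) = -401*(18 - 56/53) = -401*898/53 = -360098/53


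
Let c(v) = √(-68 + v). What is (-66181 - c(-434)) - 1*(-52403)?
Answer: -13778 - I*√502 ≈ -13778.0 - 22.405*I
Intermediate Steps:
(-66181 - c(-434)) - 1*(-52403) = (-66181 - √(-68 - 434)) - 1*(-52403) = (-66181 - √(-502)) + 52403 = (-66181 - I*√502) + 52403 = -13778 - I*√502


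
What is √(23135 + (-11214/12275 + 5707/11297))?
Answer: 4*√6580886500158421/2133395 ≈ 152.10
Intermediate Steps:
√(23135 + (-11214/12275 + 5707/11297)) = √(23135 + (-11214*1/12275 + 5707*(1/11297))) = √(23135 + (-11214/12275 + 439/869)) = √(23135 - 4356241/10666975) = √(246776110384/10666975) = 4*√6580886500158421/2133395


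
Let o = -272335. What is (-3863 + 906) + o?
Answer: -275292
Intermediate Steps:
(-3863 + 906) + o = (-3863 + 906) - 272335 = -2957 - 272335 = -275292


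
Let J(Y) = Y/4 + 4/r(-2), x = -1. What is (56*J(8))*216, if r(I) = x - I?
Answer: 72576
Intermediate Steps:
r(I) = -1 - I
J(Y) = 4 + Y/4 (J(Y) = Y/4 + 4/(-1 - 1*(-2)) = Y*(¼) + 4/(-1 + 2) = Y/4 + 4/1 = Y/4 + 4*1 = Y/4 + 4 = 4 + Y/4)
(56*J(8))*216 = (56*(4 + (¼)*8))*216 = (56*(4 + 2))*216 = (56*6)*216 = 336*216 = 72576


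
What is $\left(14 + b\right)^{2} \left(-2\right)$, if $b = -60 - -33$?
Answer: $-338$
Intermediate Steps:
$b = -27$ ($b = -60 + 33 = -27$)
$\left(14 + b\right)^{2} \left(-2\right) = \left(14 - 27\right)^{2} \left(-2\right) = \left(-13\right)^{2} \left(-2\right) = 169 \left(-2\right) = -338$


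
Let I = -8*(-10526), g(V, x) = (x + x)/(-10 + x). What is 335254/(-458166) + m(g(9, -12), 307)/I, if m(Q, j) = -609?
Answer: -750265577/1015295856 ≈ -0.73896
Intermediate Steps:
g(V, x) = 2*x/(-10 + x) (g(V, x) = (2*x)/(-10 + x) = 2*x/(-10 + x))
I = 84208
335254/(-458166) + m(g(9, -12), 307)/I = 335254/(-458166) - 609/84208 = 335254*(-1/458166) - 609*1/84208 = -167627/229083 - 609/84208 = -750265577/1015295856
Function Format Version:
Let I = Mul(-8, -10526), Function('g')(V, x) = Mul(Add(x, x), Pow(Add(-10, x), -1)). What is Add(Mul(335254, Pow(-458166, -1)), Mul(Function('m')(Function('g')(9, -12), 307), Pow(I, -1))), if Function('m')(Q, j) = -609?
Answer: Rational(-750265577, 1015295856) ≈ -0.73896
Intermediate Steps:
Function('g')(V, x) = Mul(2, x, Pow(Add(-10, x), -1)) (Function('g')(V, x) = Mul(Mul(2, x), Pow(Add(-10, x), -1)) = Mul(2, x, Pow(Add(-10, x), -1)))
I = 84208
Add(Mul(335254, Pow(-458166, -1)), Mul(Function('m')(Function('g')(9, -12), 307), Pow(I, -1))) = Add(Mul(335254, Pow(-458166, -1)), Mul(-609, Pow(84208, -1))) = Add(Mul(335254, Rational(-1, 458166)), Mul(-609, Rational(1, 84208))) = Add(Rational(-167627, 229083), Rational(-609, 84208)) = Rational(-750265577, 1015295856)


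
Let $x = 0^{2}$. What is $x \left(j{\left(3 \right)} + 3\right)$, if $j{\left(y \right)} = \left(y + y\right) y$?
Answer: $0$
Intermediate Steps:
$j{\left(y \right)} = 2 y^{2}$ ($j{\left(y \right)} = 2 y y = 2 y^{2}$)
$x = 0$
$x \left(j{\left(3 \right)} + 3\right) = 0 \left(2 \cdot 3^{2} + 3\right) = 0 \left(2 \cdot 9 + 3\right) = 0 \left(18 + 3\right) = 0 \cdot 21 = 0$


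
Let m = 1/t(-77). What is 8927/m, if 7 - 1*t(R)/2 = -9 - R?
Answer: -1089094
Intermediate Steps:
t(R) = 32 + 2*R (t(R) = 14 - 2*(-9 - R) = 14 + (18 + 2*R) = 32 + 2*R)
m = -1/122 (m = 1/(32 + 2*(-77)) = 1/(32 - 154) = 1/(-122) = -1/122 ≈ -0.0081967)
8927/m = 8927/(-1/122) = 8927*(-122) = -1089094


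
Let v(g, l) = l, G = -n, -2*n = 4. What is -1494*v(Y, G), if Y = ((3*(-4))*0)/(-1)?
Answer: -2988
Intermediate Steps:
n = -2 (n = -½*4 = -2)
G = 2 (G = -1*(-2) = 2)
Y = 0 (Y = -12*0*(-1) = 0*(-1) = 0)
-1494*v(Y, G) = -1494*2 = -2988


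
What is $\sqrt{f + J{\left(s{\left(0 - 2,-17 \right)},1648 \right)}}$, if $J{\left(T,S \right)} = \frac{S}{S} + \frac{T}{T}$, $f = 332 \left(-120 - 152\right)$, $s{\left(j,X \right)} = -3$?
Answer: $i \sqrt{90302} \approx 300.5 i$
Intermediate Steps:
$f = -90304$ ($f = 332 \left(-120 - 152\right) = 332 \left(-272\right) = -90304$)
$J{\left(T,S \right)} = 2$ ($J{\left(T,S \right)} = 1 + 1 = 2$)
$\sqrt{f + J{\left(s{\left(0 - 2,-17 \right)},1648 \right)}} = \sqrt{-90304 + 2} = \sqrt{-90302} = i \sqrt{90302}$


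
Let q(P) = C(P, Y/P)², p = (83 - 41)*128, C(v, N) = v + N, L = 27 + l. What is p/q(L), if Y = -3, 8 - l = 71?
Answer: 774144/185761 ≈ 4.1674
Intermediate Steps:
l = -63 (l = 8 - 1*71 = 8 - 71 = -63)
L = -36 (L = 27 - 63 = -36)
C(v, N) = N + v
p = 5376 (p = 42*128 = 5376)
q(P) = (P - 3/P)² (q(P) = (-3/P + P)² = (P - 3/P)²)
p/q(L) = 5376/(((-3 + (-36)²)²/(-36)²)) = 5376/(((-3 + 1296)²/1296)) = 5376/(((1/1296)*1293²)) = 5376/(((1/1296)*1671849)) = 5376/(185761/144) = 5376*(144/185761) = 774144/185761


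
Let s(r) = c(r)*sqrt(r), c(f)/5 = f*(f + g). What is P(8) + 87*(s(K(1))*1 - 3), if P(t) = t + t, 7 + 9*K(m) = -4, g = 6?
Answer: -245 - 68585*I*sqrt(11)/81 ≈ -245.0 - 2808.3*I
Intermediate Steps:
c(f) = 5*f*(6 + f) (c(f) = 5*(f*(f + 6)) = 5*(f*(6 + f)) = 5*f*(6 + f))
K(m) = -11/9 (K(m) = -7/9 + (1/9)*(-4) = -7/9 - 4/9 = -11/9)
P(t) = 2*t
s(r) = 5*r**(3/2)*(6 + r) (s(r) = (5*r*(6 + r))*sqrt(r) = 5*r**(3/2)*(6 + r))
P(8) + 87*(s(K(1))*1 - 3) = 2*8 + 87*((5*(-11/9)**(3/2)*(6 - 11/9))*1 - 3) = 16 + 87*((5*(-11*I*sqrt(11)/27)*(43/9))*1 - 3) = 16 + 87*(-2365*I*sqrt(11)/243*1 - 3) = 16 + 87*(-2365*I*sqrt(11)/243 - 3) = 16 + 87*(-3 - 2365*I*sqrt(11)/243) = 16 + (-261 - 68585*I*sqrt(11)/81) = -245 - 68585*I*sqrt(11)/81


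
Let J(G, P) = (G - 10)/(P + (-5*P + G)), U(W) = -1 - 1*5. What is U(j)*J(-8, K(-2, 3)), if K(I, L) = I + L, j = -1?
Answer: -9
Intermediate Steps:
U(W) = -6 (U(W) = -1 - 5 = -6)
J(G, P) = (-10 + G)/(G - 4*P) (J(G, P) = (-10 + G)/(P + (G - 5*P)) = (-10 + G)/(G - 4*P))
U(j)*J(-8, K(-2, 3)) = -6*(-10 - 8)/(-8 - 4*(-2 + 3)) = -6*(-18)/(-8 - 4*1) = -6*(-18)/(-8 - 4) = -6*(-18)/(-12) = -(-1)*(-18)/2 = -6*3/2 = -9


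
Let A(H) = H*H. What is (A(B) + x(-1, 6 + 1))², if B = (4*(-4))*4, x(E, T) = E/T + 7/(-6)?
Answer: 29576088529/1764 ≈ 1.6766e+7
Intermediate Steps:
x(E, T) = -7/6 + E/T (x(E, T) = E/T + 7*(-⅙) = E/T - 7/6 = -7/6 + E/T)
B = -64 (B = -16*4 = -64)
A(H) = H²
(A(B) + x(-1, 6 + 1))² = ((-64)² + (-7/6 - 1/(6 + 1)))² = (4096 + (-7/6 - 1/7))² = (4096 + (-7/6 - 1*⅐))² = (4096 + (-7/6 - ⅐))² = (4096 - 55/42)² = (171977/42)² = 29576088529/1764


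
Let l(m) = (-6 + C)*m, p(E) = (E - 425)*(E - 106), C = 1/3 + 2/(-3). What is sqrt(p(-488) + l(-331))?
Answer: sqrt(4899765)/3 ≈ 737.85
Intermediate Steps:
C = -1/3 (C = 1*(1/3) + 2*(-1/3) = 1/3 - 2/3 = -1/3 ≈ -0.33333)
p(E) = (-425 + E)*(-106 + E)
l(m) = -19*m/3 (l(m) = (-6 - 1/3)*m = -19*m/3)
sqrt(p(-488) + l(-331)) = sqrt((45050 + (-488)**2 - 531*(-488)) - 19/3*(-331)) = sqrt((45050 + 238144 + 259128) + 6289/3) = sqrt(542322 + 6289/3) = sqrt(1633255/3) = sqrt(4899765)/3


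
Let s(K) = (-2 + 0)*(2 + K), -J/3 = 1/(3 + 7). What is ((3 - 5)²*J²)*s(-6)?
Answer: 72/25 ≈ 2.8800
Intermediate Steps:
J = -3/10 (J = -3/(3 + 7) = -3/10 ≈ -0.30000)
s(K) = -4 - 2*K (s(K) = -2*(2 + K) = -4 - 2*K)
((3 - 5)²*J²)*s(-6) = ((3 - 5)²*(-3/10)²)*(-4 - 2*(-6)) = ((-2)²*(9/100))*(-4 + 12) = (4*(9/100))*8 = (9/25)*8 = 72/25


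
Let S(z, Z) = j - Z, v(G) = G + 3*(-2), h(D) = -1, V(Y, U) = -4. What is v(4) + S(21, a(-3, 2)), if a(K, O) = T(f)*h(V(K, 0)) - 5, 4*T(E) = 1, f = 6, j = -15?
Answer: -47/4 ≈ -11.750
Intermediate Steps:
T(E) = ¼ (T(E) = (¼)*1 = ¼)
v(G) = -6 + G (v(G) = G - 6 = -6 + G)
a(K, O) = -21/4 (a(K, O) = (¼)*(-1) - 5 = -¼ - 5 = -21/4)
S(z, Z) = -15 - Z
v(4) + S(21, a(-3, 2)) = (-6 + 4) + (-15 - 1*(-21/4)) = -2 + (-15 + 21/4) = -2 - 39/4 = -47/4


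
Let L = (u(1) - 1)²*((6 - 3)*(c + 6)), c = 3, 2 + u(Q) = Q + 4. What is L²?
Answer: 11664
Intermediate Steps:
u(Q) = 2 + Q (u(Q) = -2 + (Q + 4) = -2 + (4 + Q) = 2 + Q)
L = 108 (L = ((2 + 1) - 1)²*((6 - 3)*(3 + 6)) = (3 - 1)²*(3*9) = 2²*27 = 4*27 = 108)
L² = 108² = 11664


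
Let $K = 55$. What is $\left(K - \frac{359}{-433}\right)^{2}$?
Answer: $\frac{584382276}{187489} \approx 3116.9$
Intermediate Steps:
$\left(K - \frac{359}{-433}\right)^{2} = \left(55 - \frac{359}{-433}\right)^{2} = \left(55 - - \frac{359}{433}\right)^{2} = \left(55 + \frac{359}{433}\right)^{2} = \left(\frac{24174}{433}\right)^{2} = \frac{584382276}{187489}$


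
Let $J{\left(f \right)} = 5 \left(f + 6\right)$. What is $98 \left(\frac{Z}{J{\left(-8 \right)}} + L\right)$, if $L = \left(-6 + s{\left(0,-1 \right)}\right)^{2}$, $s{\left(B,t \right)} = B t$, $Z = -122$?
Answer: $\frac{23618}{5} \approx 4723.6$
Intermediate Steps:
$J{\left(f \right)} = 30 + 5 f$ ($J{\left(f \right)} = 5 \left(6 + f\right) = 30 + 5 f$)
$L = 36$ ($L = \left(-6 + 0 \left(-1\right)\right)^{2} = \left(-6 + 0\right)^{2} = \left(-6\right)^{2} = 36$)
$98 \left(\frac{Z}{J{\left(-8 \right)}} + L\right) = 98 \left(- \frac{122}{30 + 5 \left(-8\right)} + 36\right) = 98 \left(- \frac{122}{30 - 40} + 36\right) = 98 \left(- \frac{122}{-10} + 36\right) = 98 \left(\left(-122\right) \left(- \frac{1}{10}\right) + 36\right) = 98 \left(\frac{61}{5} + 36\right) = 98 \cdot \frac{241}{5} = \frac{23618}{5}$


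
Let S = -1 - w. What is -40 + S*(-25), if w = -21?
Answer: -540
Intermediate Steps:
S = 20 (S = -1 - 1*(-21) = -1 + 21 = 20)
-40 + S*(-25) = -40 + 20*(-25) = -40 - 500 = -540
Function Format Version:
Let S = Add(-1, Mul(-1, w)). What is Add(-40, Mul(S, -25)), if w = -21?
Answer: -540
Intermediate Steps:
S = 20 (S = Add(-1, Mul(-1, -21)) = Add(-1, 21) = 20)
Add(-40, Mul(S, -25)) = Add(-40, Mul(20, -25)) = Add(-40, -500) = -540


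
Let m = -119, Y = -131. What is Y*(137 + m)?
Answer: -2358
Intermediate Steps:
Y*(137 + m) = -131*(137 - 119) = -131*18 = -2358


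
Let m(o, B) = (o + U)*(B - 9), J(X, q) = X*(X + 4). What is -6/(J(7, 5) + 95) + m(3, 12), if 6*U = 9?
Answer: 579/43 ≈ 13.465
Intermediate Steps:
U = 3/2 (U = (⅙)*9 = 3/2 ≈ 1.5000)
J(X, q) = X*(4 + X)
m(o, B) = (-9 + B)*(3/2 + o) (m(o, B) = (o + 3/2)*(B - 9) = (3/2 + o)*(-9 + B) = (-9 + B)*(3/2 + o))
-6/(J(7, 5) + 95) + m(3, 12) = -6/(7*(4 + 7) + 95) + (-27/2 - 9*3 + (3/2)*12 + 12*3) = -6/(7*11 + 95) + (-27/2 - 27 + 18 + 36) = -6/(77 + 95) + 27/2 = -6/172 + 27/2 = -6*1/172 + 27/2 = -3/86 + 27/2 = 579/43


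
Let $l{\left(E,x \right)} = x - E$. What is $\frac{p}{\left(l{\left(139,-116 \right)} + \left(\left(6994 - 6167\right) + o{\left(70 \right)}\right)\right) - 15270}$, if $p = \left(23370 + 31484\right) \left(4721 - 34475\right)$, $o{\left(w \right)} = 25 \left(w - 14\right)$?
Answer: $\frac{816062958}{6649} \approx 1.2273 \cdot 10^{5}$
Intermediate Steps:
$o{\left(w \right)} = -350 + 25 w$ ($o{\left(w \right)} = 25 \left(-14 + w\right) = -350 + 25 w$)
$p = -1632125916$ ($p = 54854 \left(-29754\right) = -1632125916$)
$\frac{p}{\left(l{\left(139,-116 \right)} + \left(\left(6994 - 6167\right) + o{\left(70 \right)}\right)\right) - 15270} = - \frac{1632125916}{\left(\left(-116 - 139\right) + \left(\left(6994 - 6167\right) + \left(-350 + 25 \cdot 70\right)\right)\right) - 15270} = - \frac{1632125916}{\left(\left(-116 - 139\right) + \left(827 + \left(-350 + 1750\right)\right)\right) - 15270} = - \frac{1632125916}{\left(-255 + \left(827 + 1400\right)\right) - 15270} = - \frac{1632125916}{\left(-255 + 2227\right) - 15270} = - \frac{1632125916}{1972 - 15270} = - \frac{1632125916}{-13298} = \left(-1632125916\right) \left(- \frac{1}{13298}\right) = \frac{816062958}{6649}$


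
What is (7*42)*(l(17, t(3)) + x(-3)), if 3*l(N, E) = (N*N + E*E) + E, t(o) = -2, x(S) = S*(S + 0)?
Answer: 31164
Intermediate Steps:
x(S) = S² (x(S) = S*S = S²)
l(N, E) = E/3 + E²/3 + N²/3 (l(N, E) = ((N*N + E*E) + E)/3 = ((N² + E²) + E)/3 = ((E² + N²) + E)/3 = (E + E² + N²)/3 = E/3 + E²/3 + N²/3)
(7*42)*(l(17, t(3)) + x(-3)) = (7*42)*(((⅓)*(-2) + (⅓)*(-2)² + (⅓)*17²) + (-3)²) = 294*((-⅔ + (⅓)*4 + (⅓)*289) + 9) = 294*((-⅔ + 4/3 + 289/3) + 9) = 294*(97 + 9) = 294*106 = 31164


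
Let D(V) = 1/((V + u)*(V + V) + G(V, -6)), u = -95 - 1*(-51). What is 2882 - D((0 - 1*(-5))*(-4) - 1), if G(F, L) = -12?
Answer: 7833275/2718 ≈ 2882.0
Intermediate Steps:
u = -44 (u = -95 + 51 = -44)
D(V) = 1/(-12 + 2*V*(-44 + V)) (D(V) = 1/((V - 44)*(V + V) - 12) = 1/((-44 + V)*(2*V) - 12) = 1/(2*V*(-44 + V) - 12) = 1/(-12 + 2*V*(-44 + V)))
2882 - D((0 - 1*(-5))*(-4) - 1) = 2882 - 1/(2*(-6 + ((0 - 1*(-5))*(-4) - 1)**2 - 44*((0 - 1*(-5))*(-4) - 1))) = 2882 - 1/(2*(-6 + ((0 + 5)*(-4) - 1)**2 - 44*((0 + 5)*(-4) - 1))) = 2882 - 1/(2*(-6 + (5*(-4) - 1)**2 - 44*(5*(-4) - 1))) = 2882 - 1/(2*(-6 + (-20 - 1)**2 - 44*(-20 - 1))) = 2882 - 1/(2*(-6 + (-21)**2 - 44*(-21))) = 2882 - 1/(2*(-6 + 441 + 924)) = 2882 - 1/(2*1359) = 2882 - 1*1/2718 = 2882 - 1/2718 = 7833275/2718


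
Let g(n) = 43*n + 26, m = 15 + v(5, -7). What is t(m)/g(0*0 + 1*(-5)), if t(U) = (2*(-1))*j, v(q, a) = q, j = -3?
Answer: -2/63 ≈ -0.031746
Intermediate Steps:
m = 20 (m = 15 + 5 = 20)
g(n) = 26 + 43*n
t(U) = 6 (t(U) = (2*(-1))*(-3) = -2*(-3) = 6)
t(m)/g(0*0 + 1*(-5)) = 6/(26 + 43*(0*0 + 1*(-5))) = 6/(26 + 43*(0 - 5)) = 6/(26 + 43*(-5)) = 6/(26 - 215) = 6/(-189) = 6*(-1/189) = -2/63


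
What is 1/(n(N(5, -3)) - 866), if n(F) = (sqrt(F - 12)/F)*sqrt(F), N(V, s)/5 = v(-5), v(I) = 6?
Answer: -4330/3749777 - sqrt(15)/3749777 ≈ -0.0011558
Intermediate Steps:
N(V, s) = 30 (N(V, s) = 5*6 = 30)
n(F) = sqrt(-12 + F)/sqrt(F) (n(F) = (sqrt(-12 + F)/F)*sqrt(F) = sqrt(-12 + F)/sqrt(F))
1/(n(N(5, -3)) - 866) = 1/(sqrt(-12 + 30)/sqrt(30) - 866) = 1/((sqrt(30)/30)*sqrt(18) - 866) = 1/((sqrt(30)/30)*(3*sqrt(2)) - 866) = 1/(sqrt(15)/5 - 866) = 1/(-866 + sqrt(15)/5)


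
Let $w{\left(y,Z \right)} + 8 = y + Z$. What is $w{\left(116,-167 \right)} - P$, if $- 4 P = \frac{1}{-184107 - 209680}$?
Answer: $- \frac{92933733}{1575148} \approx -59.0$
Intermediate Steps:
$P = \frac{1}{1575148}$ ($P = - \frac{1}{4 \left(-184107 - 209680\right)} = - \frac{1}{4 \left(-393787\right)} = \left(- \frac{1}{4}\right) \left(- \frac{1}{393787}\right) = \frac{1}{1575148} \approx 6.3486 \cdot 10^{-7}$)
$w{\left(y,Z \right)} = -8 + Z + y$ ($w{\left(y,Z \right)} = -8 + \left(y + Z\right) = -8 + \left(Z + y\right) = -8 + Z + y$)
$w{\left(116,-167 \right)} - P = \left(-8 - 167 + 116\right) - \frac{1}{1575148} = -59 - \frac{1}{1575148} = - \frac{92933733}{1575148}$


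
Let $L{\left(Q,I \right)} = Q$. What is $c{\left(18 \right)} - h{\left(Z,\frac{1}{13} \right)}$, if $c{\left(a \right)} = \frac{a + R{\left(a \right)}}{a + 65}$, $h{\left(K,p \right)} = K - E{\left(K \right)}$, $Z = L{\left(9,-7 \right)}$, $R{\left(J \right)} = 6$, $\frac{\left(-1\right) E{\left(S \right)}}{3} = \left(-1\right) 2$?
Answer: $- \frac{225}{83} \approx -2.7108$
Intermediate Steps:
$E{\left(S \right)} = 6$ ($E{\left(S \right)} = - 3 \left(\left(-1\right) 2\right) = \left(-3\right) \left(-2\right) = 6$)
$Z = 9$
$h{\left(K,p \right)} = -6 + K$ ($h{\left(K,p \right)} = K - 6 = -6 + K$)
$c{\left(a \right)} = \frac{6 + a}{65 + a}$ ($c{\left(a \right)} = \frac{a + 6}{a + 65} = \frac{6 + a}{65 + a}$)
$c{\left(18 \right)} - h{\left(Z,\frac{1}{13} \right)} = \frac{6 + 18}{65 + 18} - \left(-6 + 9\right) = \frac{1}{83} \cdot 24 - 3 = \frac{24}{83} - 3 = - \frac{225}{83}$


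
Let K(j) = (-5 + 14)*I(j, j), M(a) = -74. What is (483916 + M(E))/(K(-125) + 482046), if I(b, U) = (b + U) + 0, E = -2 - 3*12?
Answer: 241921/239898 ≈ 1.0084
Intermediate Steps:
E = -38 (E = -2 - 36 = -38)
I(b, U) = U + b (I(b, U) = (U + b) + 0 = U + b)
K(j) = 18*j (K(j) = (-5 + 14)*(j + j) = 9*(2*j) = 18*j)
(483916 + M(E))/(K(-125) + 482046) = (483916 - 74)/(18*(-125) + 482046) = 483842/(-2250 + 482046) = 483842/479796 = 483842*(1/479796) = 241921/239898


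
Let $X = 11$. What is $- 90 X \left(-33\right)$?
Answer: $32670$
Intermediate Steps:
$- 90 X \left(-33\right) = \left(-90\right) 11 \left(-33\right) = \left(-990\right) \left(-33\right) = 32670$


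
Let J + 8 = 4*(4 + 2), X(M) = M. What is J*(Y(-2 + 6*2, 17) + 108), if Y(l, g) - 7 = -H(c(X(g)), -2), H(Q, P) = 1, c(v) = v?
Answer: 1824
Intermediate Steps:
Y(l, g) = 6 (Y(l, g) = 7 - 1*1 = 7 - 1 = 6)
J = 16 (J = -8 + 4*(4 + 2) = -8 + 4*6 = -8 + 24 = 16)
J*(Y(-2 + 6*2, 17) + 108) = 16*(6 + 108) = 16*114 = 1824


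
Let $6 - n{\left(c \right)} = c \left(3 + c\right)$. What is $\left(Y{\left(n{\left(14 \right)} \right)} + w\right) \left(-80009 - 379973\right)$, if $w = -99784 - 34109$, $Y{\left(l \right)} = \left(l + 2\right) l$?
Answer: $37043730406$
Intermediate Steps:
$n{\left(c \right)} = 6 - c \left(3 + c\right)$
$Y{\left(l \right)} = l \left(2 + l\right)$ ($Y{\left(l \right)} = \left(2 + l\right) l = l \left(2 + l\right)$)
$w = -133893$
$\left(Y{\left(n{\left(14 \right)} \right)} + w\right) \left(-80009 - 379973\right) = \left(\left(6 - 14^{2} - 42\right) \left(2 - 232\right) - 133893\right) \left(-80009 - 379973\right) = \left(\left(6 - 196 - 42\right) \left(2 - 232\right) - 133893\right) \left(-459982\right) = \left(- 232 \left(2 - 232\right) - 133893\right) \left(-459982\right) = \left(\left(-232\right) \left(-230\right) - 133893\right) \left(-459982\right) = \left(53360 - 133893\right) \left(-459982\right) = \left(-80533\right) \left(-459982\right) = 37043730406$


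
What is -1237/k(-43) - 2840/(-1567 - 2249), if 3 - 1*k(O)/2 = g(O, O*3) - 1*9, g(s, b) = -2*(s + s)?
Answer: 703649/152640 ≈ 4.6099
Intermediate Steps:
g(s, b) = -4*s
k(O) = 24 + 8*O (k(O) = 6 - 2*(-4*O - 1*9) = 6 - 2*(-4*O - 9) = 6 - 2*(-9 - 4*O) = 6 + (18 + 8*O) = 24 + 8*O)
-1237/k(-43) - 2840/(-1567 - 2249) = -1237/(24 + 8*(-43)) - 2840/(-1567 - 2249) = -1237/(24 - 344) - 2840/(-3816) = -1237/(-320) - 2840*(-1/3816) = -1237*(-1/320) + 355/477 = 1237/320 + 355/477 = 703649/152640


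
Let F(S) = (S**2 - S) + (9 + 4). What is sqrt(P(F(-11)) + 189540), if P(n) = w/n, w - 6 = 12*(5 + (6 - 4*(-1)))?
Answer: sqrt(3985105470)/145 ≈ 435.36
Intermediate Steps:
w = 186 (w = 6 + 12*(5 + (6 - 4*(-1))) = 6 + 12*(5 + (6 + 4)) = 6 + 12*(5 + 10) = 6 + 12*15 = 6 + 180 = 186)
F(S) = 13 + S**2 - S (F(S) = (S**2 - S) + 13 = 13 + S**2 - S)
P(n) = 186/n
sqrt(P(F(-11)) + 189540) = sqrt(186/(13 + (-11)**2 - 1*(-11)) + 189540) = sqrt(186/(13 + 121 + 11) + 189540) = sqrt(186/145 + 189540) = sqrt(27483486/145) = sqrt(3985105470)/145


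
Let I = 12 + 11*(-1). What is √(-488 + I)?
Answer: I*√487 ≈ 22.068*I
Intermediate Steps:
I = 1 (I = 12 - 11 = 1)
√(-488 + I) = √(-488 + 1) = √(-487) = I*√487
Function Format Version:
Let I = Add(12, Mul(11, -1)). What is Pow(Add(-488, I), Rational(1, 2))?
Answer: Mul(I, Pow(487, Rational(1, 2))) ≈ Mul(22.068, I)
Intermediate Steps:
I = 1 (I = Add(12, -11) = 1)
Pow(Add(-488, I), Rational(1, 2)) = Pow(Add(-488, 1), Rational(1, 2)) = Pow(-487, Rational(1, 2)) = Mul(I, Pow(487, Rational(1, 2)))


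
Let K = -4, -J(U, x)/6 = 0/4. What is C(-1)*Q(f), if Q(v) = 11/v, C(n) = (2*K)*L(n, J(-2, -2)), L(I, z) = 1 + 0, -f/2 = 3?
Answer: 44/3 ≈ 14.667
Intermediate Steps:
J(U, x) = 0 (J(U, x) = -0/4 = -6*0 = 0)
f = -6 (f = -2*3 = -6)
L(I, z) = 1
C(n) = -8 (C(n) = (2*(-4))*1 = -8*1 = -8)
C(-1)*Q(f) = -88/(-6) = -88*(-1)/6 = -8*(-11/6) = 44/3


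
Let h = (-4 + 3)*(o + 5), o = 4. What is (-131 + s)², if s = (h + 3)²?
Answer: 9025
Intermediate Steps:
h = -9 (h = (-4 + 3)*(4 + 5) = -1*9 = -9)
s = 36 (s = (-9 + 3)² = (-6)² = 36)
(-131 + s)² = (-131 + 36)² = (-95)² = 9025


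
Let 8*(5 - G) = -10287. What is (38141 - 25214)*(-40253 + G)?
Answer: -4029307119/8 ≈ -5.0366e+8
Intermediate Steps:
G = 10327/8 (G = 5 - 1/8*(-10287) = 5 + 10287/8 = 10327/8 ≈ 1290.9)
(38141 - 25214)*(-40253 + G) = (38141 - 25214)*(-40253 + 10327/8) = 12927*(-311697/8) = -4029307119/8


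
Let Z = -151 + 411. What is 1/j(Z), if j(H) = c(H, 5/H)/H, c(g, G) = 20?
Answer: 13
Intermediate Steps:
Z = 260
j(H) = 20/H
1/j(Z) = 1/(20/260) = 1/(20*(1/260)) = 1/(1/13) = 13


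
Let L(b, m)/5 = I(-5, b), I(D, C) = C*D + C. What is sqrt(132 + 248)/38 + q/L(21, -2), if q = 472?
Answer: -118/105 + sqrt(95)/19 ≈ -0.61082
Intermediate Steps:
I(D, C) = C + C*D
L(b, m) = -20*b (L(b, m) = 5*(b*(1 - 5)) = 5*(b*(-4)) = 5*(-4*b) = -20*b)
sqrt(132 + 248)/38 + q/L(21, -2) = sqrt(132 + 248)/38 + 472/((-20*21)) = sqrt(380)*(1/38) + 472/(-420) = (2*sqrt(95))*(1/38) + 472*(-1/420) = sqrt(95)/19 - 118/105 = -118/105 + sqrt(95)/19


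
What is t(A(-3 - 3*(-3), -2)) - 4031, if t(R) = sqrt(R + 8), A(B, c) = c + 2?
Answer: -4031 + 2*sqrt(2) ≈ -4028.2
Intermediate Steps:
A(B, c) = 2 + c
t(R) = sqrt(8 + R)
t(A(-3 - 3*(-3), -2)) - 4031 = sqrt(8 + (2 - 2)) - 4031 = sqrt(8 + 0) - 4031 = sqrt(8) - 4031 = 2*sqrt(2) - 4031 = -4031 + 2*sqrt(2)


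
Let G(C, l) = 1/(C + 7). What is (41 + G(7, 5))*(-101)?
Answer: -58075/14 ≈ -4148.2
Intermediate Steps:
G(C, l) = 1/(7 + C)
(41 + G(7, 5))*(-101) = (41 + 1/(7 + 7))*(-101) = (41 + 1/14)*(-101) = (575/14)*(-101) = -58075/14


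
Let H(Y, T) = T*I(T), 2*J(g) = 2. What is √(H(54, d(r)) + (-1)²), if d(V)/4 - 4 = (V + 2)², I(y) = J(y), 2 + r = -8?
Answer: √273 ≈ 16.523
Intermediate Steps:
r = -10 (r = -2 - 8 = -10)
J(g) = 1 (J(g) = (½)*2 = 1)
I(y) = 1
d(V) = 16 + 4*(2 + V)² (d(V) = 16 + 4*(V + 2)² = 16 + 4*(2 + V)²)
H(Y, T) = T (H(Y, T) = T*1 = T)
√(H(54, d(r)) + (-1)²) = √((16 + 4*(2 - 10)²) + (-1)²) = √((16 + 4*(-8)²) + 1) = √((16 + 4*64) + 1) = √((16 + 256) + 1) = √(272 + 1) = √273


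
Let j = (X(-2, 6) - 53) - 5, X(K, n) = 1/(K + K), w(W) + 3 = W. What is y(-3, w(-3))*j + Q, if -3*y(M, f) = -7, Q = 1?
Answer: -1619/12 ≈ -134.92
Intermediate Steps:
w(W) = -3 + W
X(K, n) = 1/(2*K)
j = -233/4 (j = ((1/2)/(-2) - 53) - 5 = ((1/2)*(-1/2) - 53) - 5 = (-1/4 - 53) - 5 = -213/4 - 5 = -233/4 ≈ -58.250)
y(M, f) = 7/3 (y(M, f) = -1/3*(-7) = 7/3)
y(-3, w(-3))*j + Q = (7/3)*(-233/4) + 1 = -1631/12 + 1 = -1619/12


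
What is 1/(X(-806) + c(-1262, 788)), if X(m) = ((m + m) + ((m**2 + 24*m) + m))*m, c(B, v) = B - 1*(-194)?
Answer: -1/506067512 ≈ -1.9760e-9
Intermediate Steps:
c(B, v) = 194 + B (c(B, v) = B + 194 = 194 + B)
X(m) = m*(m**2 + 27*m) (X(m) = (2*m + (m**2 + 25*m))*m = (m**2 + 27*m)*m = m*(m**2 + 27*m))
1/(X(-806) + c(-1262, 788)) = 1/((-806)**2*(27 - 806) + (194 - 1262)) = 1/(649636*(-779) - 1068) = 1/(-506066444 - 1068) = 1/(-506067512) = -1/506067512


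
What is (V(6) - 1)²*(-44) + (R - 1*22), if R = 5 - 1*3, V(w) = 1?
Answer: -20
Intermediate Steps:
R = 2 (R = 5 - 3 = 2)
(V(6) - 1)²*(-44) + (R - 1*22) = (1 - 1)²*(-44) + (2 - 1*22) = 0²*(-44) + (2 - 22) = 0*(-44) - 20 = 0 - 20 = -20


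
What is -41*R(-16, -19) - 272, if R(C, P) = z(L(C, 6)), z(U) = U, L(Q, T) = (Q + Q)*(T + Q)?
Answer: -13392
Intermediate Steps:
L(Q, T) = 2*Q*(Q + T) (L(Q, T) = (2*Q)*(Q + T) = 2*Q*(Q + T))
R(C, P) = 2*C*(6 + C) (R(C, P) = 2*C*(C + 6) = 2*C*(6 + C))
-41*R(-16, -19) - 272 = -82*(-16)*(6 - 16) - 272 = -82*(-16)*(-10) - 272 = -41*320 - 272 = -13120 - 272 = -13392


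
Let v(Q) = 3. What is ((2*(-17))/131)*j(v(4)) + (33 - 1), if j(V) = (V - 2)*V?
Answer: 4090/131 ≈ 31.221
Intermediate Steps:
j(V) = V*(-2 + V) (j(V) = (-2 + V)*V = V*(-2 + V))
((2*(-17))/131)*j(v(4)) + (33 - 1) = ((2*(-17))/131)*(3*(-2 + 3)) + (33 - 1) = (-34*1/131)*(3*1) + 32 = -34/131*3 + 32 = -102/131 + 32 = 4090/131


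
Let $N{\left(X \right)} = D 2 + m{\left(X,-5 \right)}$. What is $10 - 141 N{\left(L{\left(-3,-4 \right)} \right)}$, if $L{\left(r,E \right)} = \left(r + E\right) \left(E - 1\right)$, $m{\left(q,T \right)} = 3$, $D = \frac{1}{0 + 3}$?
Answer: $-507$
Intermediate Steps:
$D = \frac{1}{3} \approx 0.33333$
$L{\left(r,E \right)} = \left(-1 + E\right) \left(E + r\right)$ ($L{\left(r,E \right)} = \left(E + r\right) \left(-1 + E\right) = \left(-1 + E\right) \left(E + r\right)$)
$N{\left(X \right)} = \frac{11}{3}$ ($N{\left(X \right)} = \frac{1}{3} \cdot 2 + 3 = \frac{2}{3} + 3 = \frac{11}{3}$)
$10 - 141 N{\left(L{\left(-3,-4 \right)} \right)} = 10 - 517 = -507$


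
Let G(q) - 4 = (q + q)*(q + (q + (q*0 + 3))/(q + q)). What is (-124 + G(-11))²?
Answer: 12996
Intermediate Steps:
G(q) = 4 + 2*q*(q + (3 + q)/(2*q)) (G(q) = 4 + (q + q)*(q + (q + (q*0 + 3))/(q + q)) = 4 + (2*q)*(q + (q + (0 + 3))/((2*q))) = 4 + (2*q)*(q + (q + 3)*(1/(2*q))) = 4 + (2*q)*(q + (3 + q)*(1/(2*q))) = 4 + (2*q)*(q + (3 + q)/(2*q)) = 4 + 2*q*(q + (3 + q)/(2*q)))
(-124 + G(-11))² = (-124 + (7 - 11 + 2*(-11)²))² = (-124 + (7 - 11 + 2*121))² = (-124 + (7 - 11 + 242))² = (-124 + 238)² = 114² = 12996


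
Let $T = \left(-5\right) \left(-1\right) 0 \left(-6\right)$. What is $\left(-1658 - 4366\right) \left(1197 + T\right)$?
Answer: $-7210728$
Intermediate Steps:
$T = 0$ ($T = 5 \cdot 0 \left(-6\right) = 0 \left(-6\right) = 0$)
$\left(-1658 - 4366\right) \left(1197 + T\right) = \left(-1658 - 4366\right) \left(1197 + 0\right) = \left(-6024\right) 1197 = -7210728$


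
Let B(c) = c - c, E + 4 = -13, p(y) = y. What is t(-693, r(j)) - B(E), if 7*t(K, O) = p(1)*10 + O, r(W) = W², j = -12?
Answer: 22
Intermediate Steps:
E = -17 (E = -4 - 13 = -17)
B(c) = 0
t(K, O) = 10/7 + O/7 (t(K, O) = (1*10 + O)/7 = (10 + O)/7 = 10/7 + O/7)
t(-693, r(j)) - B(E) = (10/7 + (⅐)*(-12)²) - 1*0 = (10/7 + (⅐)*144) + 0 = (10/7 + 144/7) + 0 = 22 + 0 = 22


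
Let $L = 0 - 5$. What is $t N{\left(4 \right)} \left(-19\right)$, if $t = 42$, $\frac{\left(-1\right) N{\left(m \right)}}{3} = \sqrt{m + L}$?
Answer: $2394 i \approx 2394.0 i$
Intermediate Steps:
$L = -5$
$N{\left(m \right)} = - 3 \sqrt{-5 + m}$ ($N{\left(m \right)} = - 3 \sqrt{m - 5} = - 3 \sqrt{-5 + m}$)
$t N{\left(4 \right)} \left(-19\right) = 42 \left(- 3 \sqrt{-5 + 4}\right) \left(-19\right) = 42 \left(- 3 \sqrt{-1}\right) \left(-19\right) = 42 \left(- 3 i\right) \left(-19\right) = - 126 i \left(-19\right) = 2394 i$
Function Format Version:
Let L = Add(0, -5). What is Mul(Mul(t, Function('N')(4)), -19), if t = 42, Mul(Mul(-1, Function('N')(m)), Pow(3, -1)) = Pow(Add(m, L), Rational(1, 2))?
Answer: Mul(2394, I) ≈ Mul(2394.0, I)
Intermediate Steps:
L = -5
Function('N')(m) = Mul(-3, Pow(Add(-5, m), Rational(1, 2))) (Function('N')(m) = Mul(-3, Pow(Add(m, -5), Rational(1, 2))) = Mul(-3, Pow(Add(-5, m), Rational(1, 2))))
Mul(Mul(t, Function('N')(4)), -19) = Mul(Mul(42, Mul(-3, Pow(Add(-5, 4), Rational(1, 2)))), -19) = Mul(Mul(42, Mul(-3, Pow(-1, Rational(1, 2)))), -19) = Mul(Mul(42, Mul(-3, I)), -19) = Mul(Mul(-126, I), -19) = Mul(2394, I)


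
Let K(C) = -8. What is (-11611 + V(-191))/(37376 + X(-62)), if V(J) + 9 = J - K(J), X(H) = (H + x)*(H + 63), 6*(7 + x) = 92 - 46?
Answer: -35409/111944 ≈ -0.31631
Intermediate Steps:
x = 2/3 (x = -7 + (92 - 46)/6 = -7 + (1/6)*46 = -7 + 23/3 = 2/3 ≈ 0.66667)
X(H) = (63 + H)*(2/3 + H) (X(H) = (H + 2/3)*(H + 63) = (2/3 + H)*(63 + H) = (63 + H)*(2/3 + H))
V(J) = -1 + J (V(J) = -9 + (J - 1*(-8)) = -9 + (J + 8) = -9 + (8 + J) = -1 + J)
(-11611 + V(-191))/(37376 + X(-62)) = (-11611 + (-1 - 191))/(37376 + (42 + (-62)**2 + (191/3)*(-62))) = (-11611 - 192)/(37376 + (42 + 3844 - 11842/3)) = -11803/(37376 - 184/3) = -11803/111944/3 = -11803*3/111944 = -35409/111944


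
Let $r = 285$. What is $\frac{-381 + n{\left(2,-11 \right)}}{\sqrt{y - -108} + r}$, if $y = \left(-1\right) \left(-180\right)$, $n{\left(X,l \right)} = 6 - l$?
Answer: $- \frac{34580}{26979} + \frac{1456 \sqrt{2}}{26979} \approx -1.2054$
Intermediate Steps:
$y = 180$
$\frac{-381 + n{\left(2,-11 \right)}}{\sqrt{y - -108} + r} = \frac{-381 + \left(6 - -11\right)}{\sqrt{180 - -108} + 285} = \frac{-381 + \left(6 + 11\right)}{\sqrt{180 + 108} + 285} = \frac{-381 + 17}{\sqrt{288} + 285} = - \frac{364}{12 \sqrt{2} + 285} = - \frac{364}{285 + 12 \sqrt{2}}$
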